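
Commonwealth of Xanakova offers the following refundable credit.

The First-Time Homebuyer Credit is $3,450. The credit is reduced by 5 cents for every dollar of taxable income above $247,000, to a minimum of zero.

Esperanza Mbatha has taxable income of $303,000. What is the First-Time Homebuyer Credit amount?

$650

First-Time Homebuyer Credit: 5% of the $56,000 excess over $247,000 is $2,800; credit = $3,450 − $2,800 = $650.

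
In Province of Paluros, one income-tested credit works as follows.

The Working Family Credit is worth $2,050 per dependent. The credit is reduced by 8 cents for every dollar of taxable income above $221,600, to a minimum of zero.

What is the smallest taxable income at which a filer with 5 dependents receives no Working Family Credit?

$349,725

Full credit = 5 × $2,050 = $10,250.
The credit falls by 8% of each dollar above $221,600, so it reaches zero when the excess is $10,250 / 8% = $128,125: income = $221,600 + $128,125 = $349,725.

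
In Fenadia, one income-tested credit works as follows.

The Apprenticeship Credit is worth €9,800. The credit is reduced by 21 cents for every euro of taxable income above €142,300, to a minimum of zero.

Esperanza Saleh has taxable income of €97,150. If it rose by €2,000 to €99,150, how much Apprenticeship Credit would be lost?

€0

At €97,150 — €97,150 is at or below the €142,300 threshold, so the full €9,800 applies.
At €99,150 — €99,150 is at or below the €142,300 threshold, so the full €9,800 applies.
Lost: €9,800 − €9,800 = €0.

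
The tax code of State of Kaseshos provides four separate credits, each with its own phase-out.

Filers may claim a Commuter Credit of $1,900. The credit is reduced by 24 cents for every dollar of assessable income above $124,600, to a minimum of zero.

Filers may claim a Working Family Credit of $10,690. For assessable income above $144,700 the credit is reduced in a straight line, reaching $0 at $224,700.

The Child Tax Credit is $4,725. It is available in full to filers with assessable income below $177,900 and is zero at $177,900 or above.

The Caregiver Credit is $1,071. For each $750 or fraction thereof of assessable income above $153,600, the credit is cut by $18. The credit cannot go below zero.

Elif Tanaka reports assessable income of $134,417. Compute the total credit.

$16,486

Commuter Credit: 24% of the $9,817 excess over $124,600 is $2,356.08 ≥ base, so the credit is $0.
Working Family Credit: $134,417 is at or below the $144,700 threshold, so the full $10,690 applies.
Child Tax Credit: $134,417 is below the $177,900 cutoff, so the full $4,725 applies.
Caregiver Credit: $134,417 is at or below the $153,600 threshold, so the full $1,071 applies.
Total: $0 + $10,690 + $4,725 + $1,071 = $16,486.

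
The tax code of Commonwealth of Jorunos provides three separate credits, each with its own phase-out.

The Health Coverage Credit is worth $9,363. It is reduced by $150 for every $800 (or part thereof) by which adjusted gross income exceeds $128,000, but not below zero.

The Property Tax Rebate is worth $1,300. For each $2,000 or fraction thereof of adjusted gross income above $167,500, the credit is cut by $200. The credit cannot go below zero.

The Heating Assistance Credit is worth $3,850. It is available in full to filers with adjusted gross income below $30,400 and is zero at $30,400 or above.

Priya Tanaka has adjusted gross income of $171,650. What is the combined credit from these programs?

$1,813

Health Coverage Credit: income exceeds $128,000 by $43,650, which is 55 full-or-partial $800 increments; reduction = 55 × $150 = $8,250, leaving $1,113.
Property Tax Rebate: income exceeds $167,500 by $4,150, which is 3 full-or-partial $2,000 increments; reduction = 3 × $200 = $600, leaving $700.
Heating Assistance Credit: $171,650 meets or exceeds the $30,400 cutoff, so the credit is $0.
Total: $1,113 + $700 + $0 = $1,813.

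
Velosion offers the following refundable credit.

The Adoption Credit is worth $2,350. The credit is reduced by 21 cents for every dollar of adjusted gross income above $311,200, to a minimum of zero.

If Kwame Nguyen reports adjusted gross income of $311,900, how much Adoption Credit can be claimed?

Adoption Credit: 21% of the $700 excess over $311,200 is $147; credit = $2,350 − $147 = $2,203.

$2,203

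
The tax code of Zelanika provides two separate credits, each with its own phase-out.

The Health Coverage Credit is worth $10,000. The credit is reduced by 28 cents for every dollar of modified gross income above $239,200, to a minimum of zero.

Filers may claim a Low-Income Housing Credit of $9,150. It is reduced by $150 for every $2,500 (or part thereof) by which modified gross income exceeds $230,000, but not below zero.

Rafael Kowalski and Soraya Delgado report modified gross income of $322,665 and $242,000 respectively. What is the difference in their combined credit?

Rafael ($322,665): Health Coverage Credit: 28% of the $83,465 excess over $239,200 is $23,370.20 ≥ base, so the credit is $0. Low-Income Housing Credit: income exceeds $230,000 by $92,665, which is 38 full-or-partial $2,500 increments; reduction = 38 × $150 = $5,700, leaving $3,450. total $0 + $3,450 = $3,450
Soraya ($242,000): Health Coverage Credit: 28% of the $2,800 excess over $239,200 is $784; credit = $10,000 − $784 = $9,216. Low-Income Housing Credit: income exceeds $230,000 by $12,000, which is 5 full-or-partial $2,500 increments; reduction = 5 × $150 = $750, leaving $8,400. total $9,216 + $8,400 = $17,616
Difference: |$3,450 − $17,616| = $14,166.

$14,166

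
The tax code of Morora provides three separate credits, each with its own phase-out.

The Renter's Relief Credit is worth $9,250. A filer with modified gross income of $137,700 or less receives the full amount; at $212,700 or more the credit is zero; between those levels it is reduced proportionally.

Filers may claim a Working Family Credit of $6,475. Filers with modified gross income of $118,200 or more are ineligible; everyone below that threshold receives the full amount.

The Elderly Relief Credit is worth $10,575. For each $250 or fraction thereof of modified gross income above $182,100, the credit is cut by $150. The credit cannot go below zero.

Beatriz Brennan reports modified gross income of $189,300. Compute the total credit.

Renter's Relief Credit: $189,300 is $51,600 into a $75,000 phase-out range, leaving 23,400/75,000 of the credit: $9,250 × 23,400/75,000 = $2,886.
Working Family Credit: $189,300 meets or exceeds the $118,200 cutoff, so the credit is $0.
Elderly Relief Credit: income exceeds $182,100 by $7,200, which is 29 full-or-partial $250 increments; reduction = 29 × $150 = $4,350, leaving $6,225.
Total: $2,886 + $0 + $6,225 = $9,111.

$9,111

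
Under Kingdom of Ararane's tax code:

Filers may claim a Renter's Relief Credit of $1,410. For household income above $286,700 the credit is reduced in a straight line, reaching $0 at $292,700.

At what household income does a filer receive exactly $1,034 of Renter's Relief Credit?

$288,300

$1,034 is 1,034/1,410 of the full $1,410, so 376/1,410 of the $6,000 range has been used: income = $286,700 + $6,000 × 376/1,410 = $288,300.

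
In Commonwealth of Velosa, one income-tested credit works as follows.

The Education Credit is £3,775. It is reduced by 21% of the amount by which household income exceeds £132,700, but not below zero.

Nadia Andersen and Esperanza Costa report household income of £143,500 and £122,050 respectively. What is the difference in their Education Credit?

Nadia (£143,500): Education Credit: 21% of the £10,800 excess over £132,700 is £2,268; credit = £3,775 − £2,268 = £1,507.
Esperanza (£122,050): Education Credit: £122,050 is at or below the £132,700 threshold, so the full £3,775 applies.
Difference: |£1,507 − £3,775| = £2,268.

£2,268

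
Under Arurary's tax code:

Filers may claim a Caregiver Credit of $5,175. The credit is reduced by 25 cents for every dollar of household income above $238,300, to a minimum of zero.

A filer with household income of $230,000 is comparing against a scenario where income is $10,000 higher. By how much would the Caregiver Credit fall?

At $230,000 — $230,000 is at or below the $238,300 threshold, so the full $5,175 applies.
At $240,000 — 25% of the $1,700 excess over $238,300 is $425; credit = $5,175 − $425 = $4,750.
Lost: $5,175 − $4,750 = $425.

$425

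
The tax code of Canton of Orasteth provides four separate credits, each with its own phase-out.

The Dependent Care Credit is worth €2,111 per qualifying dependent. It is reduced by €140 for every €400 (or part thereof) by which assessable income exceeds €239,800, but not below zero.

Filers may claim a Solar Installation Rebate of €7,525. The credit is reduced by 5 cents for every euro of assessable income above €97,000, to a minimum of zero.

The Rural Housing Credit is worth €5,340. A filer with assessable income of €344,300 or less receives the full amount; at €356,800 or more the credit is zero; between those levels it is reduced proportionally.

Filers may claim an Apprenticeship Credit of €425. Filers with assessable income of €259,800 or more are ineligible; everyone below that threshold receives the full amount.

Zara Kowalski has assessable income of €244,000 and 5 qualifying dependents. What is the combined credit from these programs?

Dependent Care Credit: base = 5 × €2,111 = €10,555. income exceeds €239,800 by €4,200, which is 11 full-or-partial €400 increments; reduction = 11 × €140 = €1,540, leaving €9,015.
Solar Installation Rebate: 5% of the €147,000 excess over €97,000 is €7,350; credit = €7,525 − €7,350 = €175.
Rural Housing Credit: €244,000 is at or below the €344,300 threshold, so the full €5,340 applies.
Apprenticeship Credit: €244,000 is below the €259,800 cutoff, so the full €425 applies.
Total: €9,015 + €175 + €5,340 + €425 = €14,955.

€14,955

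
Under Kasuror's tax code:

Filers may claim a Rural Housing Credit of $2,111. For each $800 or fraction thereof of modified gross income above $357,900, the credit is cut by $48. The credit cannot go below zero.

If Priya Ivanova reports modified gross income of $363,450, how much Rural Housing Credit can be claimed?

$1,775

Rural Housing Credit: income exceeds $357,900 by $5,550, which is 7 full-or-partial $800 increments; reduction = 7 × $48 = $336, leaving $1,775.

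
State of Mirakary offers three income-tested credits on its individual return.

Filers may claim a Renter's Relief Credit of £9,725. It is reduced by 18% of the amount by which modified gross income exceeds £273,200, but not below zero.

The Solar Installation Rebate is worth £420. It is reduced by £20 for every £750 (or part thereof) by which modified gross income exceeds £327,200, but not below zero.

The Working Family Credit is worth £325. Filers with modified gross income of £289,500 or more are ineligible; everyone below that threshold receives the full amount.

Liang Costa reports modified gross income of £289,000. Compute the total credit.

£7,626

Renter's Relief Credit: 18% of the £15,800 excess over £273,200 is £2,844; credit = £9,725 − £2,844 = £6,881.
Solar Installation Rebate: £289,000 is at or below the £327,200 threshold, so the full £420 applies.
Working Family Credit: £289,000 is below the £289,500 cutoff, so the full £325 applies.
Total: £6,881 + £420 + £325 = £7,626.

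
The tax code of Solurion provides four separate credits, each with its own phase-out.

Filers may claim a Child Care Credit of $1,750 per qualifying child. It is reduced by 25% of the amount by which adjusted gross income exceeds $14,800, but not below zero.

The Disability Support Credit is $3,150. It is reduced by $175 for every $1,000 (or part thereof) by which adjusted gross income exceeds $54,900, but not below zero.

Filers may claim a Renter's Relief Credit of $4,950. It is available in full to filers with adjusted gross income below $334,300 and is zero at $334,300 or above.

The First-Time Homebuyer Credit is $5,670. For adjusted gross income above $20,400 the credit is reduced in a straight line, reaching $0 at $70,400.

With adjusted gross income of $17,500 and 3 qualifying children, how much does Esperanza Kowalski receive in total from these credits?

$18,345

Child Care Credit: base = 3 × $1,750 = $5,250. 25% of the $2,700 excess over $14,800 is $675; credit = $5,250 − $675 = $4,575.
Disability Support Credit: $17,500 is at or below the $54,900 threshold, so the full $3,150 applies.
Renter's Relief Credit: $17,500 is below the $334,300 cutoff, so the full $4,950 applies.
First-Time Homebuyer Credit: $17,500 is at or below the $20,400 threshold, so the full $5,670 applies.
Total: $4,575 + $3,150 + $4,950 + $5,670 = $18,345.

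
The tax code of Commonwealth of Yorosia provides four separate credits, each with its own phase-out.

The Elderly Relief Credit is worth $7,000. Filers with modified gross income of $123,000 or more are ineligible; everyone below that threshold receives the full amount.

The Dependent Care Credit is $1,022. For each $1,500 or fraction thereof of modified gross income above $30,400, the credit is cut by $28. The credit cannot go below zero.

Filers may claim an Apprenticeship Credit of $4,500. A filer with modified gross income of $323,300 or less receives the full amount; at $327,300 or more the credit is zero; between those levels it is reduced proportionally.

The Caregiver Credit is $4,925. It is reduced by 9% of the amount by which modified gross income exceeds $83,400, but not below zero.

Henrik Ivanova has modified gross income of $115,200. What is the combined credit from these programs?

Elderly Relief Credit: $115,200 is below the $123,000 cutoff, so the full $7,000 applies.
Dependent Care Credit: income exceeds $30,400 by $84,800 → 57 increments × $28 = $1,596 ≥ base, so the credit is $0.
Apprenticeship Credit: $115,200 is at or below the $323,300 threshold, so the full $4,500 applies.
Caregiver Credit: 9% of the $31,800 excess over $83,400 is $2,862; credit = $4,925 − $2,862 = $2,063.
Total: $7,000 + $0 + $4,500 + $2,063 = $13,563.

$13,563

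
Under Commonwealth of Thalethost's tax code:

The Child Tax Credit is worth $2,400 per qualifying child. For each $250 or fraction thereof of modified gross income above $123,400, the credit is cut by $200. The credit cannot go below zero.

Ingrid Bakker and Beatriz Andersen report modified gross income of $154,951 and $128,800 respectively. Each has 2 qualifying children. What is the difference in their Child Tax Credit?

$400

Ingrid ($154,951): Child Tax Credit: base = 2 × $2,400 = $4,800. income exceeds $123,400 by $31,551 → 127 increments × $200 = $25,400 ≥ base, so the credit is $0.
Beatriz ($128,800): Child Tax Credit: base = 2 × $2,400 = $4,800. income exceeds $123,400 by $5,400, which is 22 full-or-partial $250 increments; reduction = 22 × $200 = $4,400, leaving $400.
Difference: |$0 − $400| = $400.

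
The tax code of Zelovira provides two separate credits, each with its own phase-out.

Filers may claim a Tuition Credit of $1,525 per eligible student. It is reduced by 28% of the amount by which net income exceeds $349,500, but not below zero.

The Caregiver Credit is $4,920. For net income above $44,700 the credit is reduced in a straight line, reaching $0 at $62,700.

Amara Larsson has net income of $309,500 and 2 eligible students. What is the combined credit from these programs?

$3,050

Tuition Credit: base = 2 × $1,525 = $3,050. $309,500 is at or below the $349,500 threshold, so the full $3,050 applies.
Caregiver Credit: $309,500 is at or above $62,700, so the credit is $0.
Total: $3,050 + $0 = $3,050.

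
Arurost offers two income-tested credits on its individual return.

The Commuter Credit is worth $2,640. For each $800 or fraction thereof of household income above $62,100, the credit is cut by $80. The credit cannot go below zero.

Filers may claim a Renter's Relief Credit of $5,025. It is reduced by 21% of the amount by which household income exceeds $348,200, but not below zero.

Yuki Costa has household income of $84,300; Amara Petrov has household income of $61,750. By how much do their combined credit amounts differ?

$2,240

Yuki ($84,300): Commuter Credit: income exceeds $62,100 by $22,200, which is 28 full-or-partial $800 increments; reduction = 28 × $80 = $2,240, leaving $400. Renter's Relief Credit: $84,300 is at or below the $348,200 threshold, so the full $5,025 applies. total $400 + $5,025 = $5,425
Amara ($61,750): Commuter Credit: $61,750 is at or below the $62,100 threshold, so the full $2,640 applies. Renter's Relief Credit: $61,750 is at or below the $348,200 threshold, so the full $5,025 applies. total $2,640 + $5,025 = $7,665
Difference: |$5,425 − $7,665| = $2,240.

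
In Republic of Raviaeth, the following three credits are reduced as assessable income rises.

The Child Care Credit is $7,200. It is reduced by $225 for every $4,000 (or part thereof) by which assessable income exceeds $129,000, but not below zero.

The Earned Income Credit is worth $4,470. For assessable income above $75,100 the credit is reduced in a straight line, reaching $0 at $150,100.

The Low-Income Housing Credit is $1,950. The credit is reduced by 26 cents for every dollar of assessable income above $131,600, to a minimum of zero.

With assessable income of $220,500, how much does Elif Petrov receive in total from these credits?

$2,025

Child Care Credit: income exceeds $129,000 by $91,500, which is 23 full-or-partial $4,000 increments; reduction = 23 × $225 = $5,175, leaving $2,025.
Earned Income Credit: $220,500 is at or above $150,100, so the credit is $0.
Low-Income Housing Credit: 26% of the $88,900 excess over $131,600 is $23,114 ≥ base, so the credit is $0.
Total: $2,025 + $0 + $0 = $2,025.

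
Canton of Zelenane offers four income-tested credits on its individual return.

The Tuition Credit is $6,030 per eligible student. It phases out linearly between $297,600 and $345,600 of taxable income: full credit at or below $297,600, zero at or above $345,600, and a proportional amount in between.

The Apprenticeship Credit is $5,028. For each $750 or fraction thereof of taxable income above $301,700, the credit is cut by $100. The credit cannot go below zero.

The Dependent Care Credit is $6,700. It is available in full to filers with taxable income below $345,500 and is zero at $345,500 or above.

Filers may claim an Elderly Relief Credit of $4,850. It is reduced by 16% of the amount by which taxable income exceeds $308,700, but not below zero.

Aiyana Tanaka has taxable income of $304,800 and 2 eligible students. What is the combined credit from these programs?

$26,329

Tuition Credit: base = 2 × $6,030 = $12,060. $304,800 is $7,200 into a $48,000 phase-out range, leaving 40,800/48,000 of the credit: $12,060 × 40,800/48,000 = $10,251.
Apprenticeship Credit: income exceeds $301,700 by $3,100, which is 5 full-or-partial $750 increments; reduction = 5 × $100 = $500, leaving $4,528.
Dependent Care Credit: $304,800 is below the $345,500 cutoff, so the full $6,700 applies.
Elderly Relief Credit: $304,800 is at or below the $308,700 threshold, so the full $4,850 applies.
Total: $10,251 + $4,528 + $6,700 + $4,850 = $26,329.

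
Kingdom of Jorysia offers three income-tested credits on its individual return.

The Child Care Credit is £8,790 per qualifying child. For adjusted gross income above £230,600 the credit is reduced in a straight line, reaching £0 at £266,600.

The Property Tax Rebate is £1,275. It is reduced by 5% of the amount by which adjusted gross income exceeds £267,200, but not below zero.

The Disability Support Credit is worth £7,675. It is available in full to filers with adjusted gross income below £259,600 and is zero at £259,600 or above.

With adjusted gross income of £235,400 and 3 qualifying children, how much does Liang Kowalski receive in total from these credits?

£31,804

Child Care Credit: base = 3 × £8,790 = £26,370. £235,400 is £4,800 into a £36,000 phase-out range, leaving 31,200/36,000 of the credit: £26,370 × 31,200/36,000 = £22,854.
Property Tax Rebate: £235,400 is at or below the £267,200 threshold, so the full £1,275 applies.
Disability Support Credit: £235,400 is below the £259,600 cutoff, so the full £7,675 applies.
Total: £22,854 + £1,275 + £7,675 = £31,804.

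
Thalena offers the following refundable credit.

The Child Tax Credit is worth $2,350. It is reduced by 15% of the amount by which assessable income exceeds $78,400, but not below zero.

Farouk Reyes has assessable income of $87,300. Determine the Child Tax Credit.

$1,015

Child Tax Credit: 15% of the $8,900 excess over $78,400 is $1,335; credit = $2,350 − $1,335 = $1,015.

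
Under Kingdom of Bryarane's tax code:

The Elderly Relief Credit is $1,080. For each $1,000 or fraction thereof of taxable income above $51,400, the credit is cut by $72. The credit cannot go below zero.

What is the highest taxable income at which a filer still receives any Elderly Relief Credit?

After 14 increments the reduction is 14 × $72 = $1,008, leaving $72; one more increment wipes it out. Increment 14 ends at excess 14 × $1,000 = $14,000, so the highest qualifying income is $51,400 + $14,000 = $65,400.

$65,400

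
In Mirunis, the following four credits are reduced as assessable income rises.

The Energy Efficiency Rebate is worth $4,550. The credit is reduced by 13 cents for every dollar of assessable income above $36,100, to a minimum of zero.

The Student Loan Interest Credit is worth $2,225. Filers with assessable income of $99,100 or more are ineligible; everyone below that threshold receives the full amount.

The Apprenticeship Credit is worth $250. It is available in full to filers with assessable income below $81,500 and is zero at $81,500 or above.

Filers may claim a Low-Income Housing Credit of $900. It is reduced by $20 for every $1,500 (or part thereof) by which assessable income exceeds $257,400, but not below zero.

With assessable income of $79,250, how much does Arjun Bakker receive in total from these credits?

$3,375

Energy Efficiency Rebate: 13% of the $43,150 excess over $36,100 is $5,609.50 ≥ base, so the credit is $0.
Student Loan Interest Credit: $79,250 is below the $99,100 cutoff, so the full $2,225 applies.
Apprenticeship Credit: $79,250 is below the $81,500 cutoff, so the full $250 applies.
Low-Income Housing Credit: $79,250 is at or below the $257,400 threshold, so the full $900 applies.
Total: $0 + $2,225 + $250 + $900 = $3,375.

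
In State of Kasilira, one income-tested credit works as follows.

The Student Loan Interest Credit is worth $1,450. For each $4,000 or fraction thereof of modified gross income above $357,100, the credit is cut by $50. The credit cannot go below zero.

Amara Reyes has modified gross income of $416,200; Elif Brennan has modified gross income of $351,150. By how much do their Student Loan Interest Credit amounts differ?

Amara ($416,200): Student Loan Interest Credit: income exceeds $357,100 by $59,100, which is 15 full-or-partial $4,000 increments; reduction = 15 × $50 = $750, leaving $700.
Elif ($351,150): Student Loan Interest Credit: $351,150 is at or below the $357,100 threshold, so the full $1,450 applies.
Difference: |$700 − $1,450| = $750.

$750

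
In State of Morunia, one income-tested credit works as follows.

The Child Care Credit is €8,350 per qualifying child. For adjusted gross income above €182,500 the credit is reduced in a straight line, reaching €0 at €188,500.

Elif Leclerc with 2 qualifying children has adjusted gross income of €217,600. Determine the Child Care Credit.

Child Care Credit: base = 2 × €8,350 = €16,700. €217,600 is at or above €188,500, so the credit is €0.

€0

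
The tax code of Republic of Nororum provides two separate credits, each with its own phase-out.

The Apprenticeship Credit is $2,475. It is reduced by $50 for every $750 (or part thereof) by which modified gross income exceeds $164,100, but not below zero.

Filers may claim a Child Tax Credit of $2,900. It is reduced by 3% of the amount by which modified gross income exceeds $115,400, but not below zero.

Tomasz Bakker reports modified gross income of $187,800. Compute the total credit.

$1,603

Apprenticeship Credit: income exceeds $164,100 by $23,700, which is 32 full-or-partial $750 increments; reduction = 32 × $50 = $1,600, leaving $875.
Child Tax Credit: 3% of the $72,400 excess over $115,400 is $2,172; credit = $2,900 − $2,172 = $728.
Total: $875 + $728 = $1,603.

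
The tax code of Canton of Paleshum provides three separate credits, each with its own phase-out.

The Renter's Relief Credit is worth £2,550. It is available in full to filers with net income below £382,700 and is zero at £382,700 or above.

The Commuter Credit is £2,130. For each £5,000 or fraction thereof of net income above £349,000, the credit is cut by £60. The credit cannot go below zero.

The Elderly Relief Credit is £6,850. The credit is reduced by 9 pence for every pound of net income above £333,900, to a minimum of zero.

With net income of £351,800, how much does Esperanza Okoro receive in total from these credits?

Renter's Relief Credit: £351,800 is below the £382,700 cutoff, so the full £2,550 applies.
Commuter Credit: income exceeds £349,000 by £2,800, which is 1 full-or-partial £5,000 increment; reduction = 1 × £60 = £60, leaving £2,070.
Elderly Relief Credit: 9% of the £17,900 excess over £333,900 is £1,611; credit = £6,850 − £1,611 = £5,239.
Total: £2,550 + £2,070 + £5,239 = £9,859.

£9,859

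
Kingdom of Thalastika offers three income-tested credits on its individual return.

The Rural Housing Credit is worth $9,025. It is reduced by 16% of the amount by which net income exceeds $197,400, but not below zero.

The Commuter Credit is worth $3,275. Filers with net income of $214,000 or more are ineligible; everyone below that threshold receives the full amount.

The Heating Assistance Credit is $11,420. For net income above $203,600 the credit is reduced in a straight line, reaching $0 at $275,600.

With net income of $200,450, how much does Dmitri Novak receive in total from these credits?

Rural Housing Credit: 16% of the $3,050 excess over $197,400 is $488; credit = $9,025 − $488 = $8,537.
Commuter Credit: $200,450 is below the $214,000 cutoff, so the full $3,275 applies.
Heating Assistance Credit: $200,450 is at or below the $203,600 threshold, so the full $11,420 applies.
Total: $8,537 + $3,275 + $11,420 = $23,232.

$23,232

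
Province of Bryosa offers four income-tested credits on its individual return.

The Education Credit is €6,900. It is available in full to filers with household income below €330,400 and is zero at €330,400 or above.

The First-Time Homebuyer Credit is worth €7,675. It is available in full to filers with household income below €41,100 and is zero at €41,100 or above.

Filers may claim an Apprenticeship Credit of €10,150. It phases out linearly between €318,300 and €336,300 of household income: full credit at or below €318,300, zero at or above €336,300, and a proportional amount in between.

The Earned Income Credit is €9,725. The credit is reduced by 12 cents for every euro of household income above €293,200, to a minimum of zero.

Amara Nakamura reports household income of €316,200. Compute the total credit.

€24,015

Education Credit: €316,200 is below the €330,400 cutoff, so the full €6,900 applies.
First-Time Homebuyer Credit: €316,200 meets or exceeds the €41,100 cutoff, so the credit is €0.
Apprenticeship Credit: €316,200 is at or below the €318,300 threshold, so the full €10,150 applies.
Earned Income Credit: 12% of the €23,000 excess over €293,200 is €2,760; credit = €9,725 − €2,760 = €6,965.
Total: €6,900 + €0 + €10,150 + €6,965 = €24,015.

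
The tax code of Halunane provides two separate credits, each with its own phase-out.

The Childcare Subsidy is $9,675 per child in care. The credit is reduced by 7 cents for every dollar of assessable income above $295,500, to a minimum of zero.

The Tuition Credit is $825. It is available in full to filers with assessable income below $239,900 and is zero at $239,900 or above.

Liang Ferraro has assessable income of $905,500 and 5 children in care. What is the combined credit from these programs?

Childcare Subsidy: base = 5 × $9,675 = $48,375. 7% of the $610,000 excess over $295,500 is $42,700; credit = $48,375 − $42,700 = $5,675.
Tuition Credit: $905,500 meets or exceeds the $239,900 cutoff, so the credit is $0.
Total: $5,675 + $0 = $5,675.

$5,675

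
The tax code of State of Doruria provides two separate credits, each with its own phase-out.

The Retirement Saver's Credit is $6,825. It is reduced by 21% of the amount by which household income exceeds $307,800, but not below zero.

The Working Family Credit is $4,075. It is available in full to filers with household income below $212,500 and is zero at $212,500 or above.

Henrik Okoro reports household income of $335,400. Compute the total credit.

Retirement Saver's Credit: 21% of the $27,600 excess over $307,800 is $5,796; credit = $6,825 − $5,796 = $1,029.
Working Family Credit: $335,400 meets or exceeds the $212,500 cutoff, so the credit is $0.
Total: $1,029 + $0 = $1,029.

$1,029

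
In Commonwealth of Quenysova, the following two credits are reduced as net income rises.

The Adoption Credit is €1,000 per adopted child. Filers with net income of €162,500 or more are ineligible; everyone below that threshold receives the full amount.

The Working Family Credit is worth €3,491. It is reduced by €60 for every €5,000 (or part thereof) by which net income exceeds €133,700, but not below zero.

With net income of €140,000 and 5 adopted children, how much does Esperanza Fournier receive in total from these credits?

Adoption Credit: base = 5 × €1,000 = €5,000. €140,000 is below the €162,500 cutoff, so the full €5,000 applies.
Working Family Credit: income exceeds €133,700 by €6,300, which is 2 full-or-partial €5,000 increments; reduction = 2 × €60 = €120, leaving €3,371.
Total: €5,000 + €3,371 = €8,371.

€8,371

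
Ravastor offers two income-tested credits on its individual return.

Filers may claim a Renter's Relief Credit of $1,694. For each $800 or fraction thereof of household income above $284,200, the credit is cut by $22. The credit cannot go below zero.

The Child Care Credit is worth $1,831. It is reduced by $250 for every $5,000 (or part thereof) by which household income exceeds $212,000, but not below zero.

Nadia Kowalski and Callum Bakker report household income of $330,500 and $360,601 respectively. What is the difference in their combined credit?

$418

Nadia ($330,500): Renter's Relief Credit: income exceeds $284,200 by $46,300, which is 58 full-or-partial $800 increments; reduction = 58 × $22 = $1,276, leaving $418. Child Care Credit: income exceeds $212,000 by $118,500 → 24 increments × $250 = $6,000 ≥ base, so the credit is $0. total $418 + $0 = $418
Callum ($360,601): Renter's Relief Credit: income exceeds $284,200 by $76,401 → 96 increments × $22 = $2,112 ≥ base, so the credit is $0. Child Care Credit: income exceeds $212,000 by $148,601 → 30 increments × $250 = $7,500 ≥ base, so the credit is $0. total $0 + $0 = $0
Difference: |$418 − $0| = $418.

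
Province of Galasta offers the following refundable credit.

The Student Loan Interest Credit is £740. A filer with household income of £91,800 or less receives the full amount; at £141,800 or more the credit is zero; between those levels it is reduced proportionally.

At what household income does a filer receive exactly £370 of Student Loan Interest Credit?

£370 is 370/740 of the full £740, so 370/740 of the £50,000 range has been used: income = £91,800 + £50,000 × 370/740 = £116,800.

£116,800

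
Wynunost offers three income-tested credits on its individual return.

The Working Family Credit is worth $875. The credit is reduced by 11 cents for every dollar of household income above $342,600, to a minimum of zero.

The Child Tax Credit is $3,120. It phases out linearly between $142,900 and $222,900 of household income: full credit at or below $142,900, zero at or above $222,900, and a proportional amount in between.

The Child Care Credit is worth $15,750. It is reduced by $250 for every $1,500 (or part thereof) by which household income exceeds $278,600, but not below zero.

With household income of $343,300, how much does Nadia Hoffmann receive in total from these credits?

Working Family Credit: 11% of the $700 excess over $342,600 is $77; credit = $875 − $77 = $798.
Child Tax Credit: $343,300 is at or above $222,900, so the credit is $0.
Child Care Credit: income exceeds $278,600 by $64,700, which is 44 full-or-partial $1,500 increments; reduction = 44 × $250 = $11,000, leaving $4,750.
Total: $798 + $0 + $4,750 = $5,548.

$5,548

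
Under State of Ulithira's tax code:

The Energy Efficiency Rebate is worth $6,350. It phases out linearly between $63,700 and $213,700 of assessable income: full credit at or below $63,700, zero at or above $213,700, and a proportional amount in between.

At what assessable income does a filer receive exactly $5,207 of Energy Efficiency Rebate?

$5,207 is 5,207/6,350 of the full $6,350, so 1,143/6,350 of the $150,000 range has been used: income = $63,700 + $150,000 × 1,143/6,350 = $90,700.

$90,700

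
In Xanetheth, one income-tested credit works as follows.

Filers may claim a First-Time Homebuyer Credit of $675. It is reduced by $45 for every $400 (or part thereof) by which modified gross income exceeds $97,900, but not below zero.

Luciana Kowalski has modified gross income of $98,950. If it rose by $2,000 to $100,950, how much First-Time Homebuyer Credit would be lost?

$225

At $98,950 — income exceeds $97,900 by $1,050, which is 3 full-or-partial $400 increments; reduction = 3 × $45 = $135, leaving $540.
At $100,950 — income exceeds $97,900 by $3,050, which is 8 full-or-partial $400 increments; reduction = 8 × $45 = $360, leaving $315.
Lost: $540 − $315 = $225.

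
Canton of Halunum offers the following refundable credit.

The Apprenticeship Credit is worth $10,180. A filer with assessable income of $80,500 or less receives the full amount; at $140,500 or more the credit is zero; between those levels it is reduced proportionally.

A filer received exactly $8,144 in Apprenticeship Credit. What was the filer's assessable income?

$92,500

$8,144 is 8,144/10,180 of the full $10,180, so 2,036/10,180 of the $60,000 range has been used: income = $80,500 + $60,000 × 2,036/10,180 = $92,500.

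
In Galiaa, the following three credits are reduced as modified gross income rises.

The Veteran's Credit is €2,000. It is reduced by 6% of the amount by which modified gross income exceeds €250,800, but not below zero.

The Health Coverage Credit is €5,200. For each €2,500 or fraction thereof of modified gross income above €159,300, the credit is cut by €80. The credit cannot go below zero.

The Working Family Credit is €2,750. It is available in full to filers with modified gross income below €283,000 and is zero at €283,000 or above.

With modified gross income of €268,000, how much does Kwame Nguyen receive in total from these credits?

Veteran's Credit: 6% of the €17,200 excess over €250,800 is €1,032; credit = €2,000 − €1,032 = €968.
Health Coverage Credit: income exceeds €159,300 by €108,700, which is 44 full-or-partial €2,500 increments; reduction = 44 × €80 = €3,520, leaving €1,680.
Working Family Credit: €268,000 is below the €283,000 cutoff, so the full €2,750 applies.
Total: €968 + €1,680 + €2,750 = €5,398.

€5,398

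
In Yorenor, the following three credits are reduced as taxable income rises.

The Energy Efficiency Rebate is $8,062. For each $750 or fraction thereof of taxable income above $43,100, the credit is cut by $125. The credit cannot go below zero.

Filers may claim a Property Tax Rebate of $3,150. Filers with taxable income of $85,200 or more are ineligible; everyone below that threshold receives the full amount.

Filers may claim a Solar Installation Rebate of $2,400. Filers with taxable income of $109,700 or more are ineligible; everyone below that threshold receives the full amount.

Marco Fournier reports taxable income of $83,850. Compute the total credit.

$6,737

Energy Efficiency Rebate: income exceeds $43,100 by $40,750, which is 55 full-or-partial $750 increments; reduction = 55 × $125 = $6,875, leaving $1,187.
Property Tax Rebate: $83,850 is below the $85,200 cutoff, so the full $3,150 applies.
Solar Installation Rebate: $83,850 is below the $109,700 cutoff, so the full $2,400 applies.
Total: $1,187 + $3,150 + $2,400 = $6,737.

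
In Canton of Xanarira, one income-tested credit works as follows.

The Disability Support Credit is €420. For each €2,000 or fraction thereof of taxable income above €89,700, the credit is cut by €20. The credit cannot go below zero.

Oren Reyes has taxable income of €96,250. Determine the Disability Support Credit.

Disability Support Credit: income exceeds €89,700 by €6,550, which is 4 full-or-partial €2,000 increments; reduction = 4 × €20 = €80, leaving €340.

€340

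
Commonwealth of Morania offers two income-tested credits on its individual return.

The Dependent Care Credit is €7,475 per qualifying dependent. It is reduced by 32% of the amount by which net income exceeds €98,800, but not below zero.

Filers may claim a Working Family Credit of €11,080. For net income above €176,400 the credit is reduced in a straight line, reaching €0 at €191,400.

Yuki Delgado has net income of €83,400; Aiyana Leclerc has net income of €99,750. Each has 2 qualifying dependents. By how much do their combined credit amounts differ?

€304

Yuki (€83,400): Dependent Care Credit: base = 2 × €7,475 = €14,950. €83,400 is at or below the €98,800 threshold, so the full €14,950 applies. Working Family Credit: €83,400 is at or below the €176,400 threshold, so the full €11,080 applies. total €14,950 + €11,080 = €26,030
Aiyana (€99,750): Dependent Care Credit: base = 2 × €7,475 = €14,950. 32% of the €950 excess over €98,800 is €304; credit = €14,950 − €304 = €14,646. Working Family Credit: €99,750 is at or below the €176,400 threshold, so the full €11,080 applies. total €14,646 + €11,080 = €25,726
Difference: |€26,030 − €25,726| = €304.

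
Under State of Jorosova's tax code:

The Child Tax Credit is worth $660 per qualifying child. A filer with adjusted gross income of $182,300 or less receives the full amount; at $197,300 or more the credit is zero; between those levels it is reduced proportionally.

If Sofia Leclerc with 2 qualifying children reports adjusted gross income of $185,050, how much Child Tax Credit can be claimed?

Child Tax Credit: base = 2 × $660 = $1,320. $185,050 is $2,750 into a $15,000 phase-out range, leaving 12,250/15,000 of the credit: $1,320 × 12,250/15,000 = $1,078.

$1,078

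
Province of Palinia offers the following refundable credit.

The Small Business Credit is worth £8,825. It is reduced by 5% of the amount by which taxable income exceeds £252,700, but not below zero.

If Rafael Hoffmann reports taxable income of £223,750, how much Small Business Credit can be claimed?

Small Business Credit: £223,750 is at or below the £252,700 threshold, so the full £8,825 applies.

£8,825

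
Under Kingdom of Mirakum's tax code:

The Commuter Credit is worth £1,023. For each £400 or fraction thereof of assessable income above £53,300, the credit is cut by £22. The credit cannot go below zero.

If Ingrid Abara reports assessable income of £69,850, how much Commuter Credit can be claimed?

Commuter Credit: income exceeds £53,300 by £16,550, which is 42 full-or-partial £400 increments; reduction = 42 × £22 = £924, leaving £99.

£99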